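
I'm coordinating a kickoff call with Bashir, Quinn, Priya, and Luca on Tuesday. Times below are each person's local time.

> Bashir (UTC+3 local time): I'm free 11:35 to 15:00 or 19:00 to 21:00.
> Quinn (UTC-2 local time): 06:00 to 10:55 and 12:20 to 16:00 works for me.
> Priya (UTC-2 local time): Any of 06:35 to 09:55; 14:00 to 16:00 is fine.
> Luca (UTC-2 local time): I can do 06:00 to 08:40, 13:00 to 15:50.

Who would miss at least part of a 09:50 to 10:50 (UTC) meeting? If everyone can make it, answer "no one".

Luca

Bashir in UTC: 08:35-12:00, 16:00-18:00 (subtract 3h to convert from UTC+3).
Quinn in UTC: 08:00-12:55, 14:20-18:00 (add 2h to convert from UTC-2).
Priya in UTC: 08:35-11:55, 16:00-18:00 (add 2h to convert from UTC-2).
Luca in UTC: 08:00-10:40, 15:00-17:50 (add 2h to convert from UTC-2).
Bashir: free for 09:50-10:50. Quinn: free for 09:50-10:50. Priya: free for 09:50-10:50. Luca: not fully free for 09:50-10:50.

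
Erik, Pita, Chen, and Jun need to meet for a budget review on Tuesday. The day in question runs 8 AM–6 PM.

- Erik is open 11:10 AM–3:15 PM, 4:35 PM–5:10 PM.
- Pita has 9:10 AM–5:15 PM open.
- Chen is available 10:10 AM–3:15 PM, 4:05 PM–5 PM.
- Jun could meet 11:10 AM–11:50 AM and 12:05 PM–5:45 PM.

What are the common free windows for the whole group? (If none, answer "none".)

Erik ∩ Pita: 11:10-15:15, 16:35-17:10.
Erik ∩ Pita ∩ Chen: 11:10-15:15, 16:35-17:00.
Erik ∩ Pita ∩ Chen ∩ Jun: 11:10-11:50, 12:05-15:15, 16:35-17:00.

11:10-11:50, 12:05-15:15, 16:35-17:00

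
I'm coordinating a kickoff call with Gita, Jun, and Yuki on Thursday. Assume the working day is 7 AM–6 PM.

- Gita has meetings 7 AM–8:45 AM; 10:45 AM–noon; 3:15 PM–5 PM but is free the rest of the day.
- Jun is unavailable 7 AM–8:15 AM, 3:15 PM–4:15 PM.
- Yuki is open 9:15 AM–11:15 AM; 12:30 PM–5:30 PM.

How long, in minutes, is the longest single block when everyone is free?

Gita free: 08:45-10:45, 12:00-15:15, 17:00-18:00 (invert busy blocks within the working day).
Jun free: 08:15-15:15, 16:15-18:00 (invert busy blocks within the working day).
Yuki free: 09:15-11:15, 12:30-17:30.
Gita ∩ Jun: 08:45-10:45, 12:00-15:15, 17:00-18:00.
Gita ∩ Jun ∩ Yuki: 09:15-10:45, 12:30-15:15, 17:00-17:30.
The longest is 12:30-15:15 at 165 minutes.

165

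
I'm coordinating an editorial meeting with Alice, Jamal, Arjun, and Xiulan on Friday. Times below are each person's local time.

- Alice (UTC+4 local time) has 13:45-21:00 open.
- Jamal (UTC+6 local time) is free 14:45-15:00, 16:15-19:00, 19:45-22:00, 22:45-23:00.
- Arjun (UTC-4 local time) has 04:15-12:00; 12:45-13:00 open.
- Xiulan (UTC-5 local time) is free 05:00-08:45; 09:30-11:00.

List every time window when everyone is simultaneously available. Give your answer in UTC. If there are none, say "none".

10:15-13:00, 14:30-16:00

Alice in UTC: 09:45-17:00 (subtract 4h to convert from UTC+4).
Jamal in UTC: 08:45-09:00, 10:15-13:00, 13:45-16:00, 16:45-17:00 (subtract 6h to convert from UTC+6).
Arjun in UTC: 08:15-16:00, 16:45-17:00 (add 4h to convert from UTC-4).
Xiulan in UTC: 10:00-13:45, 14:30-16:00 (add 5h to convert from UTC-5).
Alice ∩ Jamal: 10:15-13:00, 13:45-16:00, 16:45-17:00.
Alice ∩ Jamal ∩ Arjun: 10:15-13:00, 13:45-16:00, 16:45-17:00.
Alice ∩ Jamal ∩ Arjun ∩ Xiulan: 10:15-13:00, 14:30-16:00.
So the common availability across everyone is 10:15-13:00, 14:30-16:00.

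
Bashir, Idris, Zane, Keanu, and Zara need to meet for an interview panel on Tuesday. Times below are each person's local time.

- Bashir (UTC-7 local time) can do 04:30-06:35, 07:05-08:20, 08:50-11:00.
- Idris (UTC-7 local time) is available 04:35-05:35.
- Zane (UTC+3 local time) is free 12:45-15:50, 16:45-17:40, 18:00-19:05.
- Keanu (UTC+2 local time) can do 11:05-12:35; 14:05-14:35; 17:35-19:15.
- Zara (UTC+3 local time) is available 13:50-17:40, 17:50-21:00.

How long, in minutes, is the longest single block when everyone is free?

30

Bashir in UTC: 11:30-13:35, 14:05-15:20, 15:50-18:00 (add 7h to convert from UTC-7).
Idris in UTC: 11:35-12:35 (add 7h to convert from UTC-7).
Zane in UTC: 09:45-12:50, 13:45-14:40, 15:00-16:05 (subtract 3h to convert from UTC+3).
Keanu in UTC: 09:05-10:35, 12:05-12:35, 15:35-17:15 (subtract 2h to convert from UTC+2).
Zara in UTC: 10:50-14:40, 14:50-18:00 (subtract 3h to convert from UTC+3).
Bashir ∩ Idris: 11:35-12:35.
Bashir ∩ Idris ∩ Zane: 11:35-12:35.
Bashir ∩ Idris ∩ Zane ∩ Keanu: 12:05-12:35.
Bashir ∩ Idris ∩ Zane ∩ Keanu ∩ Zara: 12:05-12:35.
So the common availability across everyone is 12:05-12:35.
The longest is 12:05-12:35 at 30 minutes.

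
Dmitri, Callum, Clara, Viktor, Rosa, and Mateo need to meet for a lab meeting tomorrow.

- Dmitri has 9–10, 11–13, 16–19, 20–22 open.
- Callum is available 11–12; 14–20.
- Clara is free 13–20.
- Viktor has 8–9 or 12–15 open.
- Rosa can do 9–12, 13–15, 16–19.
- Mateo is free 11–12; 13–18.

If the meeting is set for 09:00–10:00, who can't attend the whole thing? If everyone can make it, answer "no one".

Dmitri: free for 09:00-10:00. Callum: not fully free for 09:00-10:00. Clara: not fully free for 09:00-10:00. Viktor: not fully free for 09:00-10:00. Rosa: free for 09:00-10:00. Mateo: not fully free for 09:00-10:00.

Callum, Clara, Mateo, Viktor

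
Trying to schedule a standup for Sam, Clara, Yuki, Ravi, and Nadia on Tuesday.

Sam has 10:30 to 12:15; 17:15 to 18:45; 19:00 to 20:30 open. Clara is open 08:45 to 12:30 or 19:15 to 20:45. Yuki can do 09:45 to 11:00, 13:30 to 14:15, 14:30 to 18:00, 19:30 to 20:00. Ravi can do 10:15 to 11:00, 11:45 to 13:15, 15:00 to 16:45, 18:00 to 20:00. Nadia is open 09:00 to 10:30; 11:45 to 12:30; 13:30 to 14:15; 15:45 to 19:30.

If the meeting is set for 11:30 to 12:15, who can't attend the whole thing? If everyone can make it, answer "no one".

Sam: free for 11:30-12:15. Clara: free for 11:30-12:15. Yuki: not fully free for 11:30-12:15. Ravi: not fully free for 11:30-12:15. Nadia: not fully free for 11:30-12:15.

Nadia, Ravi, Yuki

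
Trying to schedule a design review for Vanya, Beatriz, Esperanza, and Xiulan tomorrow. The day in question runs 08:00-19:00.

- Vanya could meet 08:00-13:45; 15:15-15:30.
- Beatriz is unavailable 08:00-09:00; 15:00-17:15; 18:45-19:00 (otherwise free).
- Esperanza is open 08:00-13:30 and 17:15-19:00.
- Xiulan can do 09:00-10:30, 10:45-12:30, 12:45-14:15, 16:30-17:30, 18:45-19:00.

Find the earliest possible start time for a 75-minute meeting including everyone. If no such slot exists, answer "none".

Vanya free: 08:00-13:45, 15:15-15:30.
Beatriz free: 09:00-15:00, 17:15-18:45 (invert busy blocks within the working day).
Esperanza free: 08:00-13:30, 17:15-19:00.
Xiulan free: 09:00-10:30, 10:45-12:30, 12:45-14:15, 16:30-17:30, 18:45-19:00.
Vanya ∩ Beatriz: 09:00-13:45.
Vanya ∩ Beatriz ∩ Esperanza: 09:00-13:30.
Vanya ∩ Beatriz ∩ Esperanza ∩ Xiulan: 09:00-10:30, 10:45-12:30, 12:45-13:30.
So the common availability across everyone is 09:00-10:30, 10:45-12:30, 12:45-13:30.
The first common window of at least 75 minutes is 09:00-10:30, so the earliest start is 09:00.

09:00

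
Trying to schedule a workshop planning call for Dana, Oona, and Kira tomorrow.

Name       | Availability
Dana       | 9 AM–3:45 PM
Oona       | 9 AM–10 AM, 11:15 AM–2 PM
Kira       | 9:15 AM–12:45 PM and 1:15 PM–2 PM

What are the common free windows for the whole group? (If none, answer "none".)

09:15-10:00, 11:15-12:45, 13:15-14:00

Dana ∩ Oona: 09:00-10:00, 11:15-14:00.
Dana ∩ Oona ∩ Kira: 09:15-10:00, 11:15-12:45, 13:15-14:00.
Those are the intersection windows.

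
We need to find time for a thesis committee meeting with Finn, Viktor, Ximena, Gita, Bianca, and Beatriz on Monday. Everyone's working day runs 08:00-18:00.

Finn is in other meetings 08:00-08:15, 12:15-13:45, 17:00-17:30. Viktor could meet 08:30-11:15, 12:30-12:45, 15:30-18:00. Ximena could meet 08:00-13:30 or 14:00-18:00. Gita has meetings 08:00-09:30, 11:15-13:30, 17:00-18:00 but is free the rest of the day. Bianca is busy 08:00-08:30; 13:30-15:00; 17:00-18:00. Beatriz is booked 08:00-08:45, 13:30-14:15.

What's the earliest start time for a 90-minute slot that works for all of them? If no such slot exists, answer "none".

09:30

Finn free: 08:15-12:15, 13:45-17:00, 17:30-18:00 (invert busy blocks within the working day).
Viktor free: 08:30-11:15, 12:30-12:45, 15:30-18:00.
Ximena free: 08:00-13:30, 14:00-18:00.
Gita free: 09:30-11:15, 13:30-17:00 (invert busy blocks within the working day).
Bianca free: 08:30-13:30, 15:00-17:00 (invert busy blocks within the working day).
Beatriz free: 08:45-13:30, 14:15-18:00 (invert busy blocks within the working day).
Finn ∩ Viktor: 08:30-11:15, 15:30-17:00, 17:30-18:00.
Finn ∩ Viktor ∩ Ximena: 08:30-11:15, 15:30-17:00, 17:30-18:00.
Finn ∩ Viktor ∩ Ximena ∩ Gita: 09:30-11:15, 15:30-17:00.
Finn ∩ Viktor ∩ Ximena ∩ Gita ∩ Bianca: 09:30-11:15, 15:30-17:00.
Finn ∩ Viktor ∩ Ximena ∩ Gita ∩ Bianca ∩ Beatriz: 09:30-11:15, 15:30-17:00.
The first common window of at least 90 minutes is 09:30-11:15, so the earliest start is 09:30.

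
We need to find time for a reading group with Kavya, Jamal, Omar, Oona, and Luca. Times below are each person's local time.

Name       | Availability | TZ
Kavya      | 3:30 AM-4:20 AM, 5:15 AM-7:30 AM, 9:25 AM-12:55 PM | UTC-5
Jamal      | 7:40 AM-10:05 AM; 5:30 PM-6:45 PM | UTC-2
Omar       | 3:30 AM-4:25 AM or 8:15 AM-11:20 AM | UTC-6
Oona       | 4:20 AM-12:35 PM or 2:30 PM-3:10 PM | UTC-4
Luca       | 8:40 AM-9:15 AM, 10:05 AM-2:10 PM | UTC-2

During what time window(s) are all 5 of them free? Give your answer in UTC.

Kavya in UTC: 08:30-09:20, 10:15-12:30, 14:25-17:55 (add 5h to convert from UTC-5).
Jamal in UTC: 09:40-12:05, 19:30-20:45 (add 2h to convert from UTC-2).
Omar in UTC: 09:30-10:25, 14:15-17:20 (add 6h to convert from UTC-6).
Oona in UTC: 08:20-16:35, 18:30-19:10 (add 4h to convert from UTC-4).
Luca in UTC: 10:40-11:15, 12:05-16:10 (add 2h to convert from UTC-2).
Kavya ∩ Jamal: 10:15-12:05.
Kavya ∩ Jamal ∩ Omar: 10:15-10:25.
Kavya ∩ Jamal ∩ Omar ∩ Oona: 10:15-10:25.
Kavya ∩ Jamal ∩ Omar ∩ Oona ∩ Luca: ∅.
There is no time when everyone is free.

none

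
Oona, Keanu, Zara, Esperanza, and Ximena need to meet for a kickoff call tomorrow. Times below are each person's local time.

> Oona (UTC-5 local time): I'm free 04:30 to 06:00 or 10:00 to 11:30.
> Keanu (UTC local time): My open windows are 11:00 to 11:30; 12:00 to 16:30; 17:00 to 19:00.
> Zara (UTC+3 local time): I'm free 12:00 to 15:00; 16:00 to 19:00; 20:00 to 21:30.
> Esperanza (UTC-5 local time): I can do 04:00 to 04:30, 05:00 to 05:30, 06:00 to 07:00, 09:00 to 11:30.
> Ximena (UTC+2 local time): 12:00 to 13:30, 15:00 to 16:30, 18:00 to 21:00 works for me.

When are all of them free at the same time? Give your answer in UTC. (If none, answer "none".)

Oona in UTC: 09:30-11:00, 15:00-16:30 (add 5h to convert from UTC-5).
Keanu in UTC: 11:00-11:30, 12:00-16:30, 17:00-19:00.
Zara in UTC: 09:00-12:00, 13:00-16:00, 17:00-18:30 (subtract 3h to convert from UTC+3).
Esperanza in UTC: 09:00-09:30, 10:00-10:30, 11:00-12:00, 14:00-16:30 (add 5h to convert from UTC-5).
Ximena in UTC: 10:00-11:30, 13:00-14:30, 16:00-19:00 (subtract 2h to convert from UTC+2).
Oona ∩ Keanu: 15:00-16:30.
Oona ∩ Keanu ∩ Zara: 15:00-16:00.
Oona ∩ Keanu ∩ Zara ∩ Esperanza: 15:00-16:00.
Oona ∩ Keanu ∩ Zara ∩ Esperanza ∩ Ximena: ∅.
There is no time when everyone is free.

none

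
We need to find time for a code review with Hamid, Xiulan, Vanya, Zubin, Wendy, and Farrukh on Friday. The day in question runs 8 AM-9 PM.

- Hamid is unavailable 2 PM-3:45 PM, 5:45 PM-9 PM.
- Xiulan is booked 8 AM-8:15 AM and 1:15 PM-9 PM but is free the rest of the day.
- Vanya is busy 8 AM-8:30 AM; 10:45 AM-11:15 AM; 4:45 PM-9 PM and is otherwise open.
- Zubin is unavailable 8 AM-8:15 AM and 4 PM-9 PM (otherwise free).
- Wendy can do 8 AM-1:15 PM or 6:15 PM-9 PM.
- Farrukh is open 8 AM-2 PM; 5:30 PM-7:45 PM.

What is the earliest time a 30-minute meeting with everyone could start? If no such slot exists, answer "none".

Hamid free: 08:00-14:00, 15:45-17:45 (invert busy blocks within the working day).
Xiulan free: 08:15-13:15 (invert busy blocks within the working day).
Vanya free: 08:30-10:45, 11:15-16:45 (invert busy blocks within the working day).
Zubin free: 08:15-16:00 (invert busy blocks within the working day).
Wendy free: 08:00-13:15, 18:15-21:00.
Farrukh free: 08:00-14:00, 17:30-19:45.
Hamid ∩ Xiulan: 08:15-13:15.
Hamid ∩ Xiulan ∩ Vanya: 08:30-10:45, 11:15-13:15.
Hamid ∩ Xiulan ∩ Vanya ∩ Zubin: 08:30-10:45, 11:15-13:15.
Hamid ∩ Xiulan ∩ Vanya ∩ Zubin ∩ Wendy: 08:30-10:45, 11:15-13:15.
Hamid ∩ Xiulan ∩ Vanya ∩ Zubin ∩ Wendy ∩ Farrukh: 08:30-10:45, 11:15-13:15.
The first common window of at least 30 minutes is 08:30-10:45, so the earliest start is 08:30.

08:30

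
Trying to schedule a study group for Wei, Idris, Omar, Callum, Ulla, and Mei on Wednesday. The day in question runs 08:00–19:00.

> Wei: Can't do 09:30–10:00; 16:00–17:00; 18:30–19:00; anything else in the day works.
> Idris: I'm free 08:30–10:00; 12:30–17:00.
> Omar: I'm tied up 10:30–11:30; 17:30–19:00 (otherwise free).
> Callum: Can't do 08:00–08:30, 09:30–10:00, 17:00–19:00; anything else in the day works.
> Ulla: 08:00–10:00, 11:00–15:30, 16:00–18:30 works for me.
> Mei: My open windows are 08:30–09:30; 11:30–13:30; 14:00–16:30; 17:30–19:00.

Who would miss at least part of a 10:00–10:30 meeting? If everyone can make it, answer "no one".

Wei free: 08:00-09:30, 10:00-16:00, 17:00-18:30 (invert busy blocks within the working day).
Idris free: 08:30-10:00, 12:30-17:00.
Omar free: 08:00-10:30, 11:30-17:30 (invert busy blocks within the working day).
Callum free: 08:30-09:30, 10:00-17:00 (invert busy blocks within the working day).
Ulla free: 08:00-10:00, 11:00-15:30, 16:00-18:30.
Mei free: 08:30-09:30, 11:30-13:30, 14:00-16:30, 17:30-19:00.
Wei: free for 10:00-10:30. Idris: not fully free for 10:00-10:30. Omar: free for 10:00-10:30. Callum: free for 10:00-10:30. Ulla: not fully free for 10:00-10:30. Mei: not fully free for 10:00-10:30.

Idris, Mei, Ulla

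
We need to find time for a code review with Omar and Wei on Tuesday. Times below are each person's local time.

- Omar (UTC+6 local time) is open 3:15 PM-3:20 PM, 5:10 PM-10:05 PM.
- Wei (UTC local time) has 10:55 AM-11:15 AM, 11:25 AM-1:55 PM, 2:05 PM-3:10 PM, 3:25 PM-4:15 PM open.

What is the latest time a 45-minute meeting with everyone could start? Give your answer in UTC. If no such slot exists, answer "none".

14:25

Omar in UTC: 09:15-09:20, 11:10-16:05 (subtract 6h to convert from UTC+6).
Wei in UTC: 10:55-11:15, 11:25-13:55, 14:05-15:10, 15:25-16:15.
Omar ∩ Wei: 11:10-11:15, 11:25-13:55, 14:05-15:10, 15:25-16:05.
So the common availability across everyone is 11:10-11:15, 11:25-13:55, 14:05-15:10, 15:25-16:05.
The last common window of at least 45 minutes is 14:05-15:10; a 45-minute meeting can start as late as 14:25 and still end by 15:10.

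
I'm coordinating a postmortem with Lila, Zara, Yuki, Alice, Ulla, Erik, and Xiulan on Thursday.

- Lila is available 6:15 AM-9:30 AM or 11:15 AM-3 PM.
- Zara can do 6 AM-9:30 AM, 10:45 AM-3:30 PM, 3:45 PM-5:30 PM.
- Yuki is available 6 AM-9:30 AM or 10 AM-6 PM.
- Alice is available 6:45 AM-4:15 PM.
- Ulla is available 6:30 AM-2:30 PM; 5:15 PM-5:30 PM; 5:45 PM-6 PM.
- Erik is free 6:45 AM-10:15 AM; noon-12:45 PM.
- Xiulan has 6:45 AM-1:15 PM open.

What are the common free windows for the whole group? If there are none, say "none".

Lila ∩ Zara: 06:15-09:30, 11:15-15:00.
Lila ∩ Zara ∩ Yuki: 06:15-09:30, 11:15-15:00.
Lila ∩ Zara ∩ Yuki ∩ Alice: 06:45-09:30, 11:15-15:00.
Lila ∩ Zara ∩ Yuki ∩ Alice ∩ Ulla: 06:45-09:30, 11:15-14:30.
Lila ∩ Zara ∩ Yuki ∩ Alice ∩ Ulla ∩ Erik: 06:45-09:30, 12:00-12:45.
Lila ∩ Zara ∩ Yuki ∩ Alice ∩ Ulla ∩ Erik ∩ Xiulan: 06:45-09:30, 12:00-12:45.

06:45-09:30, 12:00-12:45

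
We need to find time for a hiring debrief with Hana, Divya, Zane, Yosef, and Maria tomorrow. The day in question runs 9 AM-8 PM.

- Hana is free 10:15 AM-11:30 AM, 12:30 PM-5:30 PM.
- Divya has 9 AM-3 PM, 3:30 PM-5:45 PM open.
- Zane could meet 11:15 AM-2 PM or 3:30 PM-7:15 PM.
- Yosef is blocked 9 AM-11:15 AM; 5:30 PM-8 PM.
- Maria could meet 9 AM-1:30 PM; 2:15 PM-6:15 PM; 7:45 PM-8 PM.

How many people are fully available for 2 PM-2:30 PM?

Hana free: 10:15-11:30, 12:30-17:30.
Divya free: 09:00-15:00, 15:30-17:45.
Zane free: 11:15-14:00, 15:30-19:15.
Yosef free: 11:15-17:30 (invert busy blocks within the working day).
Maria free: 09:00-13:30, 14:15-18:15, 19:45-20:00.
Hana, Divya, and Yosef can make the full 14:00-14:30 slot — that's 3.

3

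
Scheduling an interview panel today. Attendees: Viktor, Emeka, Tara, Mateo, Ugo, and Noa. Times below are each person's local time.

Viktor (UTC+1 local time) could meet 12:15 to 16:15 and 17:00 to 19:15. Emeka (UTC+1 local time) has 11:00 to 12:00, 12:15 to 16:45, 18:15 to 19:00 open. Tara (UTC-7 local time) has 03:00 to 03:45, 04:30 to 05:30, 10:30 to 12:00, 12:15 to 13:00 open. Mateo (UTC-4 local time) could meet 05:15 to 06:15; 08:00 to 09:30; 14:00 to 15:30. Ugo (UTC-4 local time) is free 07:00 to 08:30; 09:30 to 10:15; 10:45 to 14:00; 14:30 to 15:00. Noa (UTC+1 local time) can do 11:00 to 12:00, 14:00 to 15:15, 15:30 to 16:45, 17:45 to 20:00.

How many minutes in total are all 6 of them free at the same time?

0

Viktor in UTC: 11:15-15:15, 16:00-18:15 (subtract 1h to convert from UTC+1).
Emeka in UTC: 10:00-11:00, 11:15-15:45, 17:15-18:00 (subtract 1h to convert from UTC+1).
Tara in UTC: 10:00-10:45, 11:30-12:30, 17:30-19:00, 19:15-20:00 (add 7h to convert from UTC-7).
Mateo in UTC: 09:15-10:15, 12:00-13:30, 18:00-19:30 (add 4h to convert from UTC-4).
Ugo in UTC: 11:00-12:30, 13:30-14:15, 14:45-18:00, 18:30-19:00 (add 4h to convert from UTC-4).
Noa in UTC: 10:00-11:00, 13:00-14:15, 14:30-15:45, 16:45-19:00 (subtract 1h to convert from UTC+1).
Viktor ∩ Emeka: 11:15-15:15, 17:15-18:00.
Viktor ∩ Emeka ∩ Tara: 11:30-12:30, 17:30-18:00.
Viktor ∩ Emeka ∩ Tara ∩ Mateo: 12:00-12:30.
Viktor ∩ Emeka ∩ Tara ∩ Mateo ∩ Ugo: 12:00-12:30.
Viktor ∩ Emeka ∩ Tara ∩ Mateo ∩ Ugo ∩ Noa: ∅.
There is no time when everyone is free.
There is no common window, so the total is 0 minutes.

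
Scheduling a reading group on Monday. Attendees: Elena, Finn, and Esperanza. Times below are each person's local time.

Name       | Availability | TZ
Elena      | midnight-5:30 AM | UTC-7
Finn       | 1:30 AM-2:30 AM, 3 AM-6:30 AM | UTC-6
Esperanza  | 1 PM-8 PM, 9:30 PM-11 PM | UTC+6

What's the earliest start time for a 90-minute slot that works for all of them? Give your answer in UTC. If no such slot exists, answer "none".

09:00

Elena in UTC: 07:00-12:30 (add 7h to convert from UTC-7).
Finn in UTC: 07:30-08:30, 09:00-12:30 (add 6h to convert from UTC-6).
Esperanza in UTC: 07:00-14:00, 15:30-17:00 (subtract 6h to convert from UTC+6).
Elena ∩ Finn: 07:30-08:30, 09:00-12:30.
Elena ∩ Finn ∩ Esperanza: 07:30-08:30, 09:00-12:30.
The first common window of at least 90 minutes is 09:00-12:30, so the earliest start is 09:00.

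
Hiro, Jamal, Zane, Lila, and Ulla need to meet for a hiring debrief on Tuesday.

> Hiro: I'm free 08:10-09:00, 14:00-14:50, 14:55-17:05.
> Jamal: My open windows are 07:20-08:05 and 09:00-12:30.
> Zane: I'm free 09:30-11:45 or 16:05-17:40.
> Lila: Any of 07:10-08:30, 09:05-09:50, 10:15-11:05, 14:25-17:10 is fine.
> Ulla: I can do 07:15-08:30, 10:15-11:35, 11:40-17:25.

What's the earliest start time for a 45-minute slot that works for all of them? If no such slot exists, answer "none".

none

Hiro ∩ Jamal: ∅.
Hiro ∩ Jamal ∩ Zane: ∅.
Hiro ∩ Jamal ∩ Zane ∩ Lila: ∅.
Hiro ∩ Jamal ∩ Zane ∩ Lila ∩ Ulla: ∅.
There is no time when everyone is free.
No common window is at least 45 minutes long.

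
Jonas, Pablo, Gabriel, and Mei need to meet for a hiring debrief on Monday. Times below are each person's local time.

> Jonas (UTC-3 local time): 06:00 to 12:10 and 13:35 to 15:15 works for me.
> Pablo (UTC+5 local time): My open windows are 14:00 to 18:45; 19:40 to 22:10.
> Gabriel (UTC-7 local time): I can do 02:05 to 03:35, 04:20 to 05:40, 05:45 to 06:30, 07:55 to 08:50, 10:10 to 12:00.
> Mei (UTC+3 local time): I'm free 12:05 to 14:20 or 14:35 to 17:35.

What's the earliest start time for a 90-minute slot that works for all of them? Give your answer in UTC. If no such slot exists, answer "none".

Jonas in UTC: 09:00-15:10, 16:35-18:15 (add 3h to convert from UTC-3).
Pablo in UTC: 09:00-13:45, 14:40-17:10 (subtract 5h to convert from UTC+5).
Gabriel in UTC: 09:05-10:35, 11:20-12:40, 12:45-13:30, 14:55-15:50, 17:10-19:00 (add 7h to convert from UTC-7).
Mei in UTC: 09:05-11:20, 11:35-14:35 (subtract 3h to convert from UTC+3).
Jonas ∩ Pablo: 09:00-13:45, 14:40-15:10, 16:35-17:10.
Jonas ∩ Pablo ∩ Gabriel: 09:05-10:35, 11:20-12:40, 12:45-13:30, 14:55-15:10.
Jonas ∩ Pablo ∩ Gabriel ∩ Mei: 09:05-10:35, 11:35-12:40, 12:45-13:30.
Those are the intersection windows.
The first common window of at least 90 minutes is 09:05-10:35, so the earliest start is 09:05.

09:05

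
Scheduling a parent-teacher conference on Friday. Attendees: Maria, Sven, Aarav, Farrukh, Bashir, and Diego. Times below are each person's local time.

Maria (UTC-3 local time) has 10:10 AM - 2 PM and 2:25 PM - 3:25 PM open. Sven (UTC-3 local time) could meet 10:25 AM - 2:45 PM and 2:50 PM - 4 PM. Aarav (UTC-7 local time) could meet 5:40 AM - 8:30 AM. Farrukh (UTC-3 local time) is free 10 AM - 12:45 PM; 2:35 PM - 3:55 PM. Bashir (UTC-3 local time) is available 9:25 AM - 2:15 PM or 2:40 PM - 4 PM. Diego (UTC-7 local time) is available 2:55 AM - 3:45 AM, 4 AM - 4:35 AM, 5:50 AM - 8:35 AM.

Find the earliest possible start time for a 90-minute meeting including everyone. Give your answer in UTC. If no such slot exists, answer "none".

Maria in UTC: 13:10-17:00, 17:25-18:25 (add 3h to convert from UTC-3).
Sven in UTC: 13:25-17:45, 17:50-19:00 (add 3h to convert from UTC-3).
Aarav in UTC: 12:40-15:30 (add 7h to convert from UTC-7).
Farrukh in UTC: 13:00-15:45, 17:35-18:55 (add 3h to convert from UTC-3).
Bashir in UTC: 12:25-17:15, 17:40-19:00 (add 3h to convert from UTC-3).
Diego in UTC: 09:55-10:45, 11:00-11:35, 12:50-15:35 (add 7h to convert from UTC-7).
Maria ∩ Sven: 13:25-17:00, 17:25-17:45, 17:50-18:25.
Maria ∩ Sven ∩ Aarav: 13:25-15:30.
Maria ∩ Sven ∩ Aarav ∩ Farrukh: 13:25-15:30.
Maria ∩ Sven ∩ Aarav ∩ Farrukh ∩ Bashir: 13:25-15:30.
Maria ∩ Sven ∩ Aarav ∩ Farrukh ∩ Bashir ∩ Diego: 13:25-15:30.
The first common window of at least 90 minutes is 13:25-15:30, so the earliest start is 13:25.

13:25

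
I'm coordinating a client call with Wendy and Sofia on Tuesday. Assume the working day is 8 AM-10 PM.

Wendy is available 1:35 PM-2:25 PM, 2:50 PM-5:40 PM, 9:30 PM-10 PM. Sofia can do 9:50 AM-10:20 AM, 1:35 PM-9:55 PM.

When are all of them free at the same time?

13:35-14:25, 14:50-17:40, 21:30-21:55

Wendy ∩ Sofia: 13:35-14:25, 14:50-17:40, 21:30-21:55.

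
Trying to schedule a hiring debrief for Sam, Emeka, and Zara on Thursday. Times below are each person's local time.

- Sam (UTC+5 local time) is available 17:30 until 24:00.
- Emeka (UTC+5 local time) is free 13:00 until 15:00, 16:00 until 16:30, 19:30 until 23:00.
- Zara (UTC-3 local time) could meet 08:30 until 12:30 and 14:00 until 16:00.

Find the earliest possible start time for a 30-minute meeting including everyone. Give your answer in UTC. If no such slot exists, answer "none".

Sam in UTC: 12:30-19:00 (subtract 5h to convert from UTC+5).
Emeka in UTC: 08:00-10:00, 11:00-11:30, 14:30-18:00 (subtract 5h to convert from UTC+5).
Zara in UTC: 11:30-15:30, 17:00-19:00 (add 3h to convert from UTC-3).
Sam ∩ Emeka: 14:30-18:00.
Sam ∩ Emeka ∩ Zara: 14:30-15:30, 17:00-18:00.
The first common window of at least 30 minutes is 14:30-15:30, so the earliest start is 14:30.

14:30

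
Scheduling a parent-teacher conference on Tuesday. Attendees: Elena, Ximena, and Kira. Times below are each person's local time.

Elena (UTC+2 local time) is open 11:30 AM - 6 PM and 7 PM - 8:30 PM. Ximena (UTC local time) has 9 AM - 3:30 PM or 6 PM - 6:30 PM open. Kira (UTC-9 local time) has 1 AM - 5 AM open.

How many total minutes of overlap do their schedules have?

240

Elena in UTC: 09:30-16:00, 17:00-18:30 (subtract 2h to convert from UTC+2).
Ximena in UTC: 09:00-15:30, 18:00-18:30.
Kira in UTC: 10:00-14:00 (add 9h to convert from UTC-9).
Elena ∩ Ximena: 09:30-15:30, 18:00-18:30.
Elena ∩ Ximena ∩ Kira: 10:00-14:00.
That's a single block of 240 minutes.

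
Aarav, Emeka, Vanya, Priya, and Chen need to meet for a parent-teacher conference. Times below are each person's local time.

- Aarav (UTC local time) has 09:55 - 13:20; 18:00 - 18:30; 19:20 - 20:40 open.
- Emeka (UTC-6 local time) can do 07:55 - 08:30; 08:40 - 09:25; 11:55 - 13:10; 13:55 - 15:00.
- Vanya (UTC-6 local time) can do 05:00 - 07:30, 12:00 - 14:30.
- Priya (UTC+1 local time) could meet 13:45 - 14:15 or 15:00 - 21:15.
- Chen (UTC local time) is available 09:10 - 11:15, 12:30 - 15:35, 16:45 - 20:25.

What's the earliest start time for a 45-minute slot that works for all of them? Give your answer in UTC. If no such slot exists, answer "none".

Aarav in UTC: 09:55-13:20, 18:00-18:30, 19:20-20:40.
Emeka in UTC: 13:55-14:30, 14:40-15:25, 17:55-19:10, 19:55-21:00 (add 6h to convert from UTC-6).
Vanya in UTC: 11:00-13:30, 18:00-20:30 (add 6h to convert from UTC-6).
Priya in UTC: 12:45-13:15, 14:00-20:15 (subtract 1h to convert from UTC+1).
Chen in UTC: 09:10-11:15, 12:30-15:35, 16:45-20:25.
Aarav ∩ Emeka: 18:00-18:30, 19:55-20:40.
Aarav ∩ Emeka ∩ Vanya: 18:00-18:30, 19:55-20:30.
Aarav ∩ Emeka ∩ Vanya ∩ Priya: 18:00-18:30, 19:55-20:15.
Aarav ∩ Emeka ∩ Vanya ∩ Priya ∩ Chen: 18:00-18:30, 19:55-20:15.
So the common availability across everyone is 18:00-18:30, 19:55-20:15.
No common window is at least 45 minutes long.

none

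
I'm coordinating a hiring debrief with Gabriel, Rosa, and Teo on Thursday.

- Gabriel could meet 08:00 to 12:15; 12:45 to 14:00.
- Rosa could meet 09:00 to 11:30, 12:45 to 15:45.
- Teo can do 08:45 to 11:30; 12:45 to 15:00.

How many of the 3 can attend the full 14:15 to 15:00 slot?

Rosa and Teo can make the full 14:15-15:00 slot — that's 2.

2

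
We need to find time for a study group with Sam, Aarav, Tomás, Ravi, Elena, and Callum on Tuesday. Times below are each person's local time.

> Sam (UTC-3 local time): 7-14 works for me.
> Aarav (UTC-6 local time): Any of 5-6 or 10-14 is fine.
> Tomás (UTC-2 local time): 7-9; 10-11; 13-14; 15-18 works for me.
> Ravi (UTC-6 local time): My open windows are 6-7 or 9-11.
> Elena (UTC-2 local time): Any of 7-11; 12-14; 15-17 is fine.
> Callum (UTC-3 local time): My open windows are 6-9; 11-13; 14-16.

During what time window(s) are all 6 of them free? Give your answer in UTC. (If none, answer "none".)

none

Sam in UTC: 10:00-17:00 (add 3h to convert from UTC-3).
Aarav in UTC: 11:00-12:00, 16:00-20:00 (add 6h to convert from UTC-6).
Tomás in UTC: 09:00-11:00, 12:00-13:00, 15:00-16:00, 17:00-20:00 (add 2h to convert from UTC-2).
Ravi in UTC: 12:00-13:00, 15:00-17:00 (add 6h to convert from UTC-6).
Elena in UTC: 09:00-13:00, 14:00-16:00, 17:00-19:00 (add 2h to convert from UTC-2).
Callum in UTC: 09:00-12:00, 14:00-16:00, 17:00-19:00 (add 3h to convert from UTC-3).
Sam ∩ Aarav: 11:00-12:00, 16:00-17:00.
Sam ∩ Aarav ∩ Tomás: ∅.
Sam ∩ Aarav ∩ Tomás ∩ Ravi: ∅.
Sam ∩ Aarav ∩ Tomás ∩ Ravi ∩ Elena: ∅.
Sam ∩ Aarav ∩ Tomás ∩ Ravi ∩ Elena ∩ Callum: ∅.
There is no time when everyone is free.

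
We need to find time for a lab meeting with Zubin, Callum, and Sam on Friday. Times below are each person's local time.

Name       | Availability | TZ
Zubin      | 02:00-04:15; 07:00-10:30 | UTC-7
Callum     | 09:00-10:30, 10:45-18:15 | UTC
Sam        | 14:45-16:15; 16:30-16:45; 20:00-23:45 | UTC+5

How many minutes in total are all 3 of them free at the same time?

225

Zubin in UTC: 09:00-11:15, 14:00-17:30 (add 7h to convert from UTC-7).
Callum in UTC: 09:00-10:30, 10:45-18:15.
Sam in UTC: 09:45-11:15, 11:30-11:45, 15:00-18:45 (subtract 5h to convert from UTC+5).
Zubin ∩ Callum: 09:00-10:30, 10:45-11:15, 14:00-17:30.
Zubin ∩ Callum ∩ Sam: 09:45-10:30, 10:45-11:15, 15:00-17:30.
So the common availability across everyone is 09:45-10:30, 10:45-11:15, 15:00-17:30.
Summing the common windows: 45 + 30 + 150 = 225 minutes.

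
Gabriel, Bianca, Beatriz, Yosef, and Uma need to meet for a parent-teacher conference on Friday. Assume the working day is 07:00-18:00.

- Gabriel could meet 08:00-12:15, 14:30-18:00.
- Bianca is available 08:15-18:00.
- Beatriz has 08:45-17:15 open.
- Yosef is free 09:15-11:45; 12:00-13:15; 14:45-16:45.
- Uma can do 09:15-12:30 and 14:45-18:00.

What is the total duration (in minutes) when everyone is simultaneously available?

285

Gabriel ∩ Bianca: 08:15-12:15, 14:30-18:00.
Gabriel ∩ Bianca ∩ Beatriz: 08:45-12:15, 14:30-17:15.
Gabriel ∩ Bianca ∩ Beatriz ∩ Yosef: 09:15-11:45, 12:00-12:15, 14:45-16:45.
Gabriel ∩ Bianca ∩ Beatriz ∩ Yosef ∩ Uma: 09:15-11:45, 12:00-12:15, 14:45-16:45.
So the common availability across everyone is 09:15-11:45, 12:00-12:15, 14:45-16:45.
Summing the common windows: 150 + 15 + 120 = 285 minutes.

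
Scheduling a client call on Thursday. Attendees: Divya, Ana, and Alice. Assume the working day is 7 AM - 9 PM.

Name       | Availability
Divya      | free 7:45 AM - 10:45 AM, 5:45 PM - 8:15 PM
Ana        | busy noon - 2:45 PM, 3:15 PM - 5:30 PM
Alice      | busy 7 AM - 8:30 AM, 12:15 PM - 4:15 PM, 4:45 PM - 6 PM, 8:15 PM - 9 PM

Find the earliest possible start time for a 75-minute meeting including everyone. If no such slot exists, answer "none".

08:30

Divya free: 07:45-10:45, 17:45-20:15.
Ana free: 07:00-12:00, 14:45-15:15, 17:30-21:00 (invert busy blocks within the working day).
Alice free: 08:30-12:15, 16:15-16:45, 18:00-20:15 (invert busy blocks within the working day).
Divya ∩ Ana: 07:45-10:45, 17:45-20:15.
Divya ∩ Ana ∩ Alice: 08:30-10:45, 18:00-20:15.
Those are the intersection windows.
The first common window of at least 75 minutes is 08:30-10:45, so the earliest start is 08:30.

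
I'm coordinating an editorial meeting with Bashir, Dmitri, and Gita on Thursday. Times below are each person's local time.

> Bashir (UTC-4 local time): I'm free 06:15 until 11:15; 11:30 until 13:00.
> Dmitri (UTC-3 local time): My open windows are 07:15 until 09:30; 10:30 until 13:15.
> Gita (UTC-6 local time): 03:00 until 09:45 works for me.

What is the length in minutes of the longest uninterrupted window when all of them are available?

135

Bashir in UTC: 10:15-15:15, 15:30-17:00 (add 4h to convert from UTC-4).
Dmitri in UTC: 10:15-12:30, 13:30-16:15 (add 3h to convert from UTC-3).
Gita in UTC: 09:00-15:45 (add 6h to convert from UTC-6).
Bashir ∩ Dmitri: 10:15-12:30, 13:30-15:15, 15:30-16:15.
Bashir ∩ Dmitri ∩ Gita: 10:15-12:30, 13:30-15:15, 15:30-15:45.
Those are the intersection windows.
The longest is 10:15-12:30 at 135 minutes.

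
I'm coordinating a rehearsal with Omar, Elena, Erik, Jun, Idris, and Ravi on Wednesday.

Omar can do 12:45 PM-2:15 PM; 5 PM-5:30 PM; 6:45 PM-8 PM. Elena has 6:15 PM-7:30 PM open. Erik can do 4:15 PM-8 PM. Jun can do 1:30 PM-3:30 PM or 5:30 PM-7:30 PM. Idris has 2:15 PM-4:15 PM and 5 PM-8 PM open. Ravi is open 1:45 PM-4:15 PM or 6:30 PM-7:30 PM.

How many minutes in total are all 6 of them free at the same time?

45

Omar ∩ Elena: 18:45-19:30.
Omar ∩ Elena ∩ Erik: 18:45-19:30.
Omar ∩ Elena ∩ Erik ∩ Jun: 18:45-19:30.
Omar ∩ Elena ∩ Erik ∩ Jun ∩ Idris: 18:45-19:30.
Omar ∩ Elena ∩ Erik ∩ Jun ∩ Idris ∩ Ravi: 18:45-19:30.
That's a single block of 45 minutes.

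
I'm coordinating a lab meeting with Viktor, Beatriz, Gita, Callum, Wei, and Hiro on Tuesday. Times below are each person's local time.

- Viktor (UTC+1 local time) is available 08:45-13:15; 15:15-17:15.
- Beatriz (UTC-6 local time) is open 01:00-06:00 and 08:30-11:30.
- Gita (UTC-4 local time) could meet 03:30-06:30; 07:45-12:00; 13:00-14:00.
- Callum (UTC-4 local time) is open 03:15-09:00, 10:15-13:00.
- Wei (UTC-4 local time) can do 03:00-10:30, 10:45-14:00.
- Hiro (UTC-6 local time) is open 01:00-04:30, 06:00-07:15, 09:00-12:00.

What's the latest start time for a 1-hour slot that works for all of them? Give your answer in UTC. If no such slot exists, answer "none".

15:00

Viktor in UTC: 07:45-12:15, 14:15-16:15 (subtract 1h to convert from UTC+1).
Beatriz in UTC: 07:00-12:00, 14:30-17:30 (add 6h to convert from UTC-6).
Gita in UTC: 07:30-10:30, 11:45-16:00, 17:00-18:00 (add 4h to convert from UTC-4).
Callum in UTC: 07:15-13:00, 14:15-17:00 (add 4h to convert from UTC-4).
Wei in UTC: 07:00-14:30, 14:45-18:00 (add 4h to convert from UTC-4).
Hiro in UTC: 07:00-10:30, 12:00-13:15, 15:00-18:00 (add 6h to convert from UTC-6).
Viktor ∩ Beatriz: 07:45-12:00, 14:30-16:15.
Viktor ∩ Beatriz ∩ Gita: 07:45-10:30, 11:45-12:00, 14:30-16:00.
Viktor ∩ Beatriz ∩ Gita ∩ Callum: 07:45-10:30, 11:45-12:00, 14:30-16:00.
Viktor ∩ Beatriz ∩ Gita ∩ Callum ∩ Wei: 07:45-10:30, 11:45-12:00, 14:45-16:00.
Viktor ∩ Beatriz ∩ Gita ∩ Callum ∩ Wei ∩ Hiro: 07:45-10:30, 15:00-16:00.
The last common window of at least 60 minutes is 15:00-16:00; a 60-minute meeting can start as late as 15:00 and still end by 16:00.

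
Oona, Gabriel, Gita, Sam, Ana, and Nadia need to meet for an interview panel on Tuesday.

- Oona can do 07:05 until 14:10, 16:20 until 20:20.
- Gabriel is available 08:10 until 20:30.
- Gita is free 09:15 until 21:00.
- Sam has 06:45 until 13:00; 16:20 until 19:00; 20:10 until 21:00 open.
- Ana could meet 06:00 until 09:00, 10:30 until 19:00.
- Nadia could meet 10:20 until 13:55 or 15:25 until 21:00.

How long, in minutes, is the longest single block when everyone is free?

160

Oona ∩ Gabriel: 08:10-14:10, 16:20-20:20.
Oona ∩ Gabriel ∩ Gita: 09:15-14:10, 16:20-20:20.
Oona ∩ Gabriel ∩ Gita ∩ Sam: 09:15-13:00, 16:20-19:00, 20:10-20:20.
Oona ∩ Gabriel ∩ Gita ∩ Sam ∩ Ana: 10:30-13:00, 16:20-19:00.
Oona ∩ Gabriel ∩ Gita ∩ Sam ∩ Ana ∩ Nadia: 10:30-13:00, 16:20-19:00.
Those are the intersection windows.
The longest is 16:20-19:00 at 160 minutes.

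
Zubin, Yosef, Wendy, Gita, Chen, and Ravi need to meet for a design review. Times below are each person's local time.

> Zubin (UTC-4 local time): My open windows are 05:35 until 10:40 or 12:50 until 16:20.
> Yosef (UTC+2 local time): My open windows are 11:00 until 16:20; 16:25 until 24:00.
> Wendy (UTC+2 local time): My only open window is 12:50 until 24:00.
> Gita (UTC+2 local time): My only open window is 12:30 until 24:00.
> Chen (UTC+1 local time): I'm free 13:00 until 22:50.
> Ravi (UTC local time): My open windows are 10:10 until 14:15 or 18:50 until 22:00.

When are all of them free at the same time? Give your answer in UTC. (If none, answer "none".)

Zubin in UTC: 09:35-14:40, 16:50-20:20 (add 4h to convert from UTC-4).
Yosef in UTC: 09:00-14:20, 14:25-22:00 (subtract 2h to convert from UTC+2).
Wendy in UTC: 10:50-22:00 (subtract 2h to convert from UTC+2).
Gita in UTC: 10:30-22:00 (subtract 2h to convert from UTC+2).
Chen in UTC: 12:00-21:50 (subtract 1h to convert from UTC+1).
Ravi in UTC: 10:10-14:15, 18:50-22:00.
Zubin ∩ Yosef: 09:35-14:20, 14:25-14:40, 16:50-20:20.
Zubin ∩ Yosef ∩ Wendy: 10:50-14:20, 14:25-14:40, 16:50-20:20.
Zubin ∩ Yosef ∩ Wendy ∩ Gita: 10:50-14:20, 14:25-14:40, 16:50-20:20.
Zubin ∩ Yosef ∩ Wendy ∩ Gita ∩ Chen: 12:00-14:20, 14:25-14:40, 16:50-20:20.
Zubin ∩ Yosef ∩ Wendy ∩ Gita ∩ Chen ∩ Ravi: 12:00-14:15, 18:50-20:20.

12:00-14:15, 18:50-20:20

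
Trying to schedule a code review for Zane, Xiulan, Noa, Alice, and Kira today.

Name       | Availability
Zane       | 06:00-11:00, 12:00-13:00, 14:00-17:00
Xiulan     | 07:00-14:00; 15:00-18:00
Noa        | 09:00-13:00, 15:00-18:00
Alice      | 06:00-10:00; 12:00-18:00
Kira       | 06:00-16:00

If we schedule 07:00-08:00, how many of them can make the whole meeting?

Zane, Xiulan, Alice, and Kira can make the full 07:00-08:00 slot — that's 4.

4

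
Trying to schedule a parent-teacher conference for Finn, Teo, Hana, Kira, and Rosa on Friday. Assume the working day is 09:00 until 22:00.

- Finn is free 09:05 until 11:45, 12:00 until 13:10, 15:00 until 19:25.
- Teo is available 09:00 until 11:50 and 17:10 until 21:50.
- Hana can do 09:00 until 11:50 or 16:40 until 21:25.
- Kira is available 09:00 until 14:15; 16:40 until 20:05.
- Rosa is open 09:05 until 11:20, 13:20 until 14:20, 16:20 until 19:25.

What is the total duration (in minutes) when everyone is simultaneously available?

Finn ∩ Teo: 09:05-11:45, 17:10-19:25.
Finn ∩ Teo ∩ Hana: 09:05-11:45, 17:10-19:25.
Finn ∩ Teo ∩ Hana ∩ Kira: 09:05-11:45, 17:10-19:25.
Finn ∩ Teo ∩ Hana ∩ Kira ∩ Rosa: 09:05-11:20, 17:10-19:25.
Summing the common windows: 135 + 135 = 270 minutes.

270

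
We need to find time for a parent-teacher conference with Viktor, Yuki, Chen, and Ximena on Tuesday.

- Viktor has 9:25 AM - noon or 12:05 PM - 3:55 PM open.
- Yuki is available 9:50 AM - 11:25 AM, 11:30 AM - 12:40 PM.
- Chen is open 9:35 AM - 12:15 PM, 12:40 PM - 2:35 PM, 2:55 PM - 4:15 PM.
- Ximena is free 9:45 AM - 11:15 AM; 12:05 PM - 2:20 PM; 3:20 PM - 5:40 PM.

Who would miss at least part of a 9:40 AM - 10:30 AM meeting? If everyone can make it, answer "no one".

Viktor: free for 09:40-10:30. Yuki: not fully free for 09:40-10:30. Chen: free for 09:40-10:30. Ximena: not fully free for 09:40-10:30.

Ximena, Yuki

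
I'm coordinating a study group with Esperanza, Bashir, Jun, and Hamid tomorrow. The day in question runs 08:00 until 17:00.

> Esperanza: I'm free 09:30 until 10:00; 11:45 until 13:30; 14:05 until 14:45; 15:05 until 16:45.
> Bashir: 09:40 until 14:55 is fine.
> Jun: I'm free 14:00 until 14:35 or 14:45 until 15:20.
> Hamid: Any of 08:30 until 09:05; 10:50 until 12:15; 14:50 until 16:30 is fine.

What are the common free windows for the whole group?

Esperanza ∩ Bashir: 09:40-10:00, 11:45-13:30, 14:05-14:45.
Esperanza ∩ Bashir ∩ Jun: 14:05-14:35.
Esperanza ∩ Bashir ∩ Jun ∩ Hamid: ∅.
There is no time when everyone is free.

none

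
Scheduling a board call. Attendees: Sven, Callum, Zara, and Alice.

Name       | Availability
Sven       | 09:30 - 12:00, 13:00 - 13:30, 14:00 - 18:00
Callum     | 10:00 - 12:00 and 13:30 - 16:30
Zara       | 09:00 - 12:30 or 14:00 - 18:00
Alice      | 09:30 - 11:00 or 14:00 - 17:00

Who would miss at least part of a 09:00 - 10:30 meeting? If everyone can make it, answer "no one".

Sven: not fully free for 09:00-10:30. Callum: not fully free for 09:00-10:30. Zara: free for 09:00-10:30. Alice: not fully free for 09:00-10:30.

Alice, Callum, Sven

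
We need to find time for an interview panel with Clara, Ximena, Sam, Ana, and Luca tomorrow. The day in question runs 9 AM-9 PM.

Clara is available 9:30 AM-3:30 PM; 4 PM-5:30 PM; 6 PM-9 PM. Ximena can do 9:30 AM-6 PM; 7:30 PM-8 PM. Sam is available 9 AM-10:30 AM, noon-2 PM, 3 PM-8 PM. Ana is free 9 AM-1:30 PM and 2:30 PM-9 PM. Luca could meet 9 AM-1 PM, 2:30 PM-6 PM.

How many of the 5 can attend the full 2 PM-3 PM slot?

Clara and Ximena can make the full 14:00-15:00 slot — that's 2.

2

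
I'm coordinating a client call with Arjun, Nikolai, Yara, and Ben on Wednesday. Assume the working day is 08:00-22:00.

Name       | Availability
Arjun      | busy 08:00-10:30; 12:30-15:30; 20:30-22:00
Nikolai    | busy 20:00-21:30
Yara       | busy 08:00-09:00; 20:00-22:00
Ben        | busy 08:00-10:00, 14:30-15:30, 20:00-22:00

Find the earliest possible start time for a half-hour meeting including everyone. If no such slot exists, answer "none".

Arjun free: 10:30-12:30, 15:30-20:30 (invert busy blocks within the working day).
Nikolai free: 08:00-20:00, 21:30-22:00 (invert busy blocks within the working day).
Yara free: 09:00-20:00 (invert busy blocks within the working day).
Ben free: 10:00-14:30, 15:30-20:00 (invert busy blocks within the working day).
Arjun ∩ Nikolai: 10:30-12:30, 15:30-20:00.
Arjun ∩ Nikolai ∩ Yara: 10:30-12:30, 15:30-20:00.
Arjun ∩ Nikolai ∩ Yara ∩ Ben: 10:30-12:30, 15:30-20:00.
The first common window of at least 30 minutes is 10:30-12:30, so the earliest start is 10:30.

10:30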